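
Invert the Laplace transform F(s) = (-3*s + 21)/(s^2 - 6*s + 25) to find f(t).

Complete the square in the denominator: s^2 - 6*s + 25 = (s - 3)^2 + 4^2.
Split the numerator to match: -3*s + 21 = -3·(s - 3) + 3·4.
Invert each term: -3·(s - 3)/((s - 3)^2 + 16) ↔ -3e^(3t)cos(4t); 3·4/((s - 3)^2 + 16) ↔ 3e^(3t)sin(4t).

f(t) = 3*exp(3*t)*sin(4*t) - 3*exp(3*t)*cos(4*t)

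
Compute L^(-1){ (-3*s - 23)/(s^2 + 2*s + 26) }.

Complete the square in the denominator: s^2 + 2*s + 26 = (s + 1)^2 + 5^2.
Split the numerator to match: -3*s - 23 = -3·(s + 1) - 4·5.
Invert each term: -3·(s + 1)/((s + 1)^2 + 25) ↔ -3e^(-t)cos(5t); -4·5/((s + 1)^2 + 25) ↔ -4e^(-t)sin(5t).

-4*exp(-t)*sin(5*t) - 3*exp(-t)*cos(5*t)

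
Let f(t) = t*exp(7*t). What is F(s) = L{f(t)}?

F(s) = (s - 7)^(-2)

L{e^(7t)} = 1/(s - 7).
Then apply L{t·g(t)} = -d/ds[G(s)] with G(s) = 1/(s - 7):
differentiating 1 time and applying the sign gives (s - 7)^(-2).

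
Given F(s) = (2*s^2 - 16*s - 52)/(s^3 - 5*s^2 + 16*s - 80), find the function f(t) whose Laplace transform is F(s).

f(t) = -2*exp(5*t) + sin(4*t) + 4*cos(4*t)

Factor the denominator: s^3 - 5*s^2 + 16*s - 80 = (s - 5)*(s^2 + 16).
Partial fraction decomposition gives [-2/(s - 5)] + [4*s/(s^2 + 16)] + [4/(s^2 + 16)].
Invert each term: -2/(s - 5) ↔ -2e^(5t); 4·s/(s^2 + 16) ↔ 4cos(4t); 1·4/(s^2 + 16) ↔ sin(4t).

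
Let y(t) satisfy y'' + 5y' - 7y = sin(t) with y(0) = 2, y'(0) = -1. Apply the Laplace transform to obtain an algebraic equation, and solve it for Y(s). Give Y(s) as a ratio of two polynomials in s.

Laplace-transform each side.
Using L{y''} = s^2 Y - s·y(0) - y'(0) and L{y'} = sY - y(0), with y(0) = 2, y'(0) = -1, the left side becomes (s^2 + 5*s - 7)Y - (2*s + 9).
The right side is L{sin(t)} = 1/(s^2 + 1).
So (s^2 + 5*s - 7)Y = 1/(s^2 + 1) + (2*s + 9).
Solve for Y(s) and write it as one ratio of polynomials.

Y(s) = (2*s^3 + 9*s^2 + 2*s + 10)/(s^4 + 5*s^3 - 6*s^2 + 5*s - 7)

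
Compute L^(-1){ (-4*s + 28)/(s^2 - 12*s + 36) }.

Factor the denominator: s^2 - 12*s + 36 = (s - 6)^2.
Partial fraction decomposition gives [-4/(s - 6)] + [4/(s - 6)^2].
Invert each term: -4/(s - 6) ↔ -4e^(6t); 4/(s - 6)^2 ↔ 4t·e^(6t).

4*t*exp(6*t) - 4*exp(6*t)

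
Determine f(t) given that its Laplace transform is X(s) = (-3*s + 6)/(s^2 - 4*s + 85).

Rewrite the denominator: s^2 - 4*s + 85 = (s - 2)^2 + 81.
The form in (s - 2) signals a first-shifting-theorem factor e^(2t).
Since L{cos(9t)} = s/(s^2 + 81), the inverse is e^(2*t)*cos(9*t), scaled by -3.

f(t) = -3*exp(2*t)*cos(9*t)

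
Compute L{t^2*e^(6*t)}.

2/(s - 6)^3

L{t^2} = 2!/s^3 = 2/s^3.
By the first shifting theorem, multiplying by e^(6t) replaces s with s - 6.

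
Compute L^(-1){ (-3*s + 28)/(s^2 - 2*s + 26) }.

5*exp(t)*sin(5*t) - 3*exp(t)*cos(5*t)

Complete the square in the denominator: s^2 - 2*s + 26 = (s - 1)^2 + 5^2.
Split the numerator to match: -3*s + 28 = -3·(s - 1) + 5·5.
Invert each term: -3·(s - 1)/((s - 1)^2 + 25) ↔ -3e^(t)cos(5t); 5·5/((s - 1)^2 + 25) ↔ 5e^(t)sin(5t).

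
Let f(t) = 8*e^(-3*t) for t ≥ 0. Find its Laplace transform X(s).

L{8} = 8/s.
By the first shifting theorem, multiplying by e^(-3t) replaces s with s + 3.

X(s) = 8/(s + 3)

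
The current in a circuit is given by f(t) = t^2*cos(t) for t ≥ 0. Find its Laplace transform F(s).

L{cos(t)} = s/(s^2 + 1).
Then apply L{t^2·g(t)} = (-1)^2 d^2/ds^2[G(s)] with G(s) = s/(s^2 + 1):
differentiating 2 times and applying the sign gives 2*s*(s^2 - 3)/(s^2 + 1)^3.

F(s) = 2*s*(s^2 - 3)/(s^2 + 1)^3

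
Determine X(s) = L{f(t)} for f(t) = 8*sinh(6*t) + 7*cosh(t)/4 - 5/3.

X(s) = 7*s/(4*(s^2 - 1)) + 48/(s^2 - 36) - 5/(3*s)

The transform is linear, so treat each term independently.
(7/4)·[L{cosh(t)} = s/(s^2 - 1)]; (8)·[L{sinh(6t)} = 6/(s^2 - 36)]; L{-5/3} = (-5/3)/s.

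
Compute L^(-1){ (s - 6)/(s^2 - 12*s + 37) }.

Rewrite the denominator: s^2 - 12*s + 37 = (s - 6)^2 + 1.
The form in (s - 6) signals a first-shifting-theorem factor e^(6t).
Since L{cos(t)} = s/(s^2 + 1), the inverse is e^(6*t)*cos(t).

exp(6*t)*cos(t)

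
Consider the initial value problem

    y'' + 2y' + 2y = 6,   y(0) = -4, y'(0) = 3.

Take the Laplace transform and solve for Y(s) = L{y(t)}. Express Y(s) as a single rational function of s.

Apply the Laplace transform to the equation.
The derivative rules (L{y''} = s^2 Y - s·y(0) - y'(0) and L{y'} = sY - y(0), with y(0) = -4, y'(0) = 3) turn the left side into (s^2 + 2*s + 2)Y - (-4*s - 5).
The right side is L{6} = 6/s.
So (s^2 + 2*s + 2)Y = 6/s + (-4*s - 5).
Isolate Y and clear denominators.

Y(s) = (-4*s^2 - 5*s + 6)/(s^3 + 2*s^2 + 2*s)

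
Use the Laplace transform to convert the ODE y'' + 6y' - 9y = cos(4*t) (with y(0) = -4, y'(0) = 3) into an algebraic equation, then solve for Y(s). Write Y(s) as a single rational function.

Y(s) = (-4*s^3 - 21*s^2 - 63*s - 336)/(s^4 + 6*s^3 + 7*s^2 + 96*s - 144)

Take the Laplace transform of both sides.
The derivative rules (L{y''} = s^2 Y - s·y(0) - y'(0) and L{y'} = sY - y(0), with y(0) = -4, y'(0) = 3) turn the left side into (s^2 + 6*s - 9)Y - (-4*s - 21).
The right side is L{cos(4*t)} = s/(s^2 + 16).
So (s^2 + 6*s - 9)Y = s/(s^2 + 16) + (-4*s - 21).
Divide through and combine into a single rational function.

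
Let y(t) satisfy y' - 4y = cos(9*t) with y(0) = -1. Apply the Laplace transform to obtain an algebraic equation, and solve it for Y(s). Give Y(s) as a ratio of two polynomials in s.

Apply the Laplace transform to the equation.
The derivative rules (L{y'} = sY - y(0) = sY - (-1)) turn the left side into (s - 4)Y - (-1).
The right side is L{cos(9*t)} = s/(s^2 + 81).
So (s - 4)Y = s/(s^2 + 81) + (-1).
Divide through and combine into a single rational function.

Y(s) = (-s^2 + s - 81)/(s^3 - 4*s^2 + 81*s - 324)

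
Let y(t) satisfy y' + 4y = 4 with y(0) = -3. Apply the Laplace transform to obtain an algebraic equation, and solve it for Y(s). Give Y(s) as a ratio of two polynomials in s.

Y(s) = (-3*s + 4)/(s^2 + 4*s)

Laplace-transform each side.
The derivative rules (L{y'} = sY - y(0) = sY - (-3)) turn the left side into (s + 4)Y - (-3).
The right side is L{4} = 4/s.
So (s + 4)Y = 4/s + (-3).
Divide through and combine into a single rational function.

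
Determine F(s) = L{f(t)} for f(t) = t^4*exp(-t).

L{t^4} = 4!/s^5 = 24/s^5.
By the first shifting theorem, multiplying by e^(-t) replaces s with s + 1.

F(s) = 24/(s + 1)^5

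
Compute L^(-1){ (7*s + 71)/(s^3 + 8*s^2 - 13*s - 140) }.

Factor the denominator: s^3 + 8*s^2 - 13*s - 140 = (s - 4)*(s + 5)*(s + 7).
Partial fraction decomposition gives [1/(s + 7)] + [1/(s - 4)] + [-2/(s + 5)].
Invert each term: 1/(s + 7) ↔ e^(-7t); 1/(s - 4) ↔ e^(4t); -2/(s + 5) ↔ -2e^(-5t).

exp(4*t) - 2*exp(-5*t) + exp(-7*t)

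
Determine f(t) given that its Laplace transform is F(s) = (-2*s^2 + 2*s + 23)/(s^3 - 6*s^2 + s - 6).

f(t) = -exp(6*t) - 4*sin(t) - cos(t)

Factor the denominator: s^3 - 6*s^2 + s - 6 = (s - 6)*(s^2 + 1).
Partial fraction decomposition gives [-1/(s - 6)] + [-s/(s^2 + 1)] + [-4/(s^2 + 1)].
Invert each term: -1/(s - 6) ↔ -e^(6t); -1·s/(s^2 + 1) ↔ -cos(t); -4·1/(s^2 + 1) ↔ -4sin(t).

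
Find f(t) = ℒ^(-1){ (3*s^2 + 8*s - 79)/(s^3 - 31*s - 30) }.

f(t) = exp(6*t) + 3*exp(-t) - exp(-5*t)

Factor the denominator: s^3 - 31*s - 30 = (s - 6)*(s + 1)*(s + 5).
Partial fraction decomposition gives [-1/(s + 5)] + [3/(s + 1)] + [1/(s - 6)].
Invert each term: -1/(s + 5) ↔ -e^(-5t); 3/(s + 1) ↔ 3e^(-t); 1/(s - 6) ↔ e^(6t).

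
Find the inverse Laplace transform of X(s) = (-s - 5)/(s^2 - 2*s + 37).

Complete the square in the denominator: s^2 - 2*s + 37 = (s - 1)^2 + 6^2.
Split the numerator to match: -s - 5 = -1·(s - 1) - 1·6.
Invert each term: -1·(s - 1)/((s - 1)^2 + 36) ↔ -e^(t)cos(6t); -1·6/((s - 1)^2 + 36) ↔ -e^(t)sin(6t).

-exp(t)*sin(6*t) - exp(t)*cos(6*t)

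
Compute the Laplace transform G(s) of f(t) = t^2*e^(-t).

L{e^(-t)} = 1/(s + 1).
Then apply L{t^2·g(t)} = (-1)^2 d^2/ds^2[H(s)] with H(s) = 1/(s + 1):
differentiating 2 times and applying the sign gives 2/(s + 1)^3.

G(s) = 2/(s + 1)^3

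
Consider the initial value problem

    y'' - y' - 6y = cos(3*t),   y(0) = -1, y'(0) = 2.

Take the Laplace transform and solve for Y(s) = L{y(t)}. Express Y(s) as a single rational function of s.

Y(s) = (-s^3 + 3*s^2 - 8*s + 27)/(s^4 - s^3 + 3*s^2 - 9*s - 54)

Transform both sides with L{·}.
Using L{y''} = s^2 Y - s·y(0) - y'(0) and L{y'} = sY - y(0), with y(0) = -1, y'(0) = 2, the left side becomes (s^2 - s - 6)Y - (-s + 3).
The right side is L{cos(3*t)} = s/(s^2 + 9).
So (s^2 - s - 6)Y = s/(s^2 + 9) + (-s + 3).
Divide through and combine into a single rational function.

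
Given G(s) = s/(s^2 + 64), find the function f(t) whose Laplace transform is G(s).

Since L{cos(8t)} = s/(s^2 + 64), the inverse is cos(8*t).

f(t) = cos(8*t)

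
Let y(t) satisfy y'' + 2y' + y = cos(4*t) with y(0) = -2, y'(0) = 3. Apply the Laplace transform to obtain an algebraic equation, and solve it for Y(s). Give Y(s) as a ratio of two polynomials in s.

Transform both sides with L{·}.
The derivative rules (L{y''} = s^2 Y - s·y(0) - y'(0) and L{y'} = sY - y(0), with y(0) = -2, y'(0) = 3) turn the left side into (s^2 + 2*s + 1)Y - (-2*s - 1).
The right side is L{cos(4*t)} = s/(s^2 + 16).
So (s^2 + 2*s + 1)Y = s/(s^2 + 16) + (-2*s - 1).
Solve for Y(s) and write it as one ratio of polynomials.

Y(s) = (-2*s^3 - s^2 - 31*s - 16)/(s^4 + 2*s^3 + 17*s^2 + 32*s + 16)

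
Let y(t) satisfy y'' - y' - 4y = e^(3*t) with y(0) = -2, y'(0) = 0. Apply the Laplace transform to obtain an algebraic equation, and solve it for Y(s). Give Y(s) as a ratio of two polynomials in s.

Transform both sides with L{·}.
The derivative rules (L{y''} = s^2 Y - s·y(0) - y'(0) and L{y'} = sY - y(0), with y(0) = -2, y'(0) = 0) turn the left side into (s^2 - s - 4)Y - (-2*s + 2).
The right side is L{e^(3*t)} = 1/(s - 3).
So (s^2 - s - 4)Y = 1/(s - 3) + (-2*s + 2).
Divide through and combine into a single rational function.

Y(s) = (-2*s^2 + 8*s - 5)/(s^3 - 4*s^2 - s + 12)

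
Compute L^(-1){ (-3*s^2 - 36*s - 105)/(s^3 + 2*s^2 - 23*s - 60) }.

-5*exp(5*t) + 3*exp(-3*t) - exp(-4*t)

Factor the denominator: s^3 + 2*s^2 - 23*s - 60 = (s - 5)*(s + 3)*(s + 4).
Partial fraction decomposition gives [3/(s + 3)] + [-5/(s - 5)] + [-1/(s + 4)].
Invert each term: 3/(s + 3) ↔ 3e^(-3t); -5/(s - 5) ↔ -5e^(5t); -1/(s + 4) ↔ -e^(-4t).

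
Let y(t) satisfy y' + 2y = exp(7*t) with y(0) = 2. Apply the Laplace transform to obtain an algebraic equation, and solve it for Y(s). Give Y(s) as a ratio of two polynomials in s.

Y(s) = (2*s - 13)/(s^2 - 5*s - 14)

Apply the Laplace transform to the equation.
The derivative rules (L{y'} = sY - y(0) = sY - 2) turn the left side into (s + 2)Y - (2).
The right side is L{exp(7*t)} = 1/(s - 7).
So (s + 2)Y = 1/(s - 7) + (2).
Solve for Y(s) and write it as one ratio of polynomials.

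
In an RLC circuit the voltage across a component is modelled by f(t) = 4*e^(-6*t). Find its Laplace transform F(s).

L{4} = 4/s.
By the first shifting theorem, multiplying by e^(-6t) replaces s with s + 6.

F(s) = 4/(s + 6)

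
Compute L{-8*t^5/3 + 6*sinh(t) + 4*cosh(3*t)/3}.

4*s/(3*(s^2 - 9)) + 6/(s^2 - 1) - 320/s^6

The transform is linear, so treat each term independently.
(-8/3)·[L{t^5} = 5!/s^6 = 120/s^6]; (6)·[L{sinh(t)} = 1/(s^2 - 1)]; (4/3)·[L{cosh(3t)} = s/(s^2 - 9)].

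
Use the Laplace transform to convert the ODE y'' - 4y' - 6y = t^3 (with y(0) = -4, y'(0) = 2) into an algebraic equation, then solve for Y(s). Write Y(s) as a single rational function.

Y(s) = (-4*s^5 + 18*s^4 + 6)/(s^6 - 4*s^5 - 6*s^4)

Apply the Laplace transform to the equation.
With L{y''} = s^2 Y - s·y(0) - y'(0) and L{y'} = sY - y(0), with y(0) = -4, y'(0) = 2: the LHS transforms to (s^2 - 4*s - 6)Y - (-4*s + 18).
The right side is L{t^3} = 6/s^4.
So (s^2 - 4*s - 6)Y = 6/s^4 + (-4*s + 18).
Isolate Y and clear denominators.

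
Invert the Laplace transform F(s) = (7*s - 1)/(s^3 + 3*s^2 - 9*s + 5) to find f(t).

Factor the denominator: s^3 + 3*s^2 - 9*s + 5 = (s - 1)^2*(s + 5).
Partial fraction decomposition gives [1/(s - 1)] + [(s - 1)^(-2)] + [-1/(s + 5)].
Invert each term: 1/(s - 1) ↔ e^(t); 1/(s - 1)^2 ↔ t·e^(t); -1/(s + 5) ↔ -e^(-5t).

f(t) = t*exp(t) + exp(t) - exp(-5*t)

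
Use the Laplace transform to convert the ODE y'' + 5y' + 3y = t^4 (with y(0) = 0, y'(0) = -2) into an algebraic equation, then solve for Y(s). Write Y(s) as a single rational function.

Take the Laplace transform of both sides.
With L{y''} = s^2 Y - s·y(0) - y'(0) and L{y'} = sY - y(0), with y(0) = 0, y'(0) = -2: the LHS transforms to (s^2 + 5*s + 3)Y - (-2).
The right side is L{t^4} = 24/s^5.
So (s^2 + 5*s + 3)Y = 24/s^5 + (-2).
Divide through and combine into a single rational function.

Y(s) = (-2*s^5 + 24)/(s^7 + 5*s^6 + 3*s^5)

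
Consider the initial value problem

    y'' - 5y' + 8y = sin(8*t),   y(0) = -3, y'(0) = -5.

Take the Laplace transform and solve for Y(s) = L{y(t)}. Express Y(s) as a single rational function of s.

Y(s) = (-3*s^3 + 10*s^2 - 192*s + 648)/(s^4 - 5*s^3 + 72*s^2 - 320*s + 512)

Take the Laplace transform of both sides.
With L{y''} = s^2 Y - s·y(0) - y'(0) and L{y'} = sY - y(0), with y(0) = -3, y'(0) = -5: the LHS transforms to (s^2 - 5*s + 8)Y - (-3*s + 10).
The right side is L{sin(8*t)} = 8/(s^2 + 64).
So (s^2 - 5*s + 8)Y = 8/(s^2 + 64) + (-3*s + 10).
Divide through and combine into a single rational function.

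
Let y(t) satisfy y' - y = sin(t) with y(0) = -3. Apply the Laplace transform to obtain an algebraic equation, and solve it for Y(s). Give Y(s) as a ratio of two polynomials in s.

Y(s) = (-3*s^2 - 2)/(s^3 - s^2 + s - 1)

Transform both sides with L{·}.
With L{y'} = sY - y(0) = sY - (-3): the LHS transforms to (s - 1)Y - (-3).
The right side is L{sin(t)} = 1/(s^2 + 1).
So (s - 1)Y = 1/(s^2 + 1) + (-3).
Isolate Y and clear denominators.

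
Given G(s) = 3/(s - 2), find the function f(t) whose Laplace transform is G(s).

f(t) = 3*exp(2*t)

Since L{e^(2t)} = 1/(s - 2), the inverse is e^(2*t), scaled by 3.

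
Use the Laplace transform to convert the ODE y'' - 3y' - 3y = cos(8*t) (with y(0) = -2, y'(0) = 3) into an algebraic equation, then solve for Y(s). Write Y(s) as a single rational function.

Apply the Laplace transform to the equation.
Using L{y''} = s^2 Y - s·y(0) - y'(0) and L{y'} = sY - y(0), with y(0) = -2, y'(0) = 3, the left side becomes (s^2 - 3*s - 3)Y - (-2*s + 9).
The right side is L{cos(8*t)} = s/(s^2 + 64).
So (s^2 - 3*s - 3)Y = s/(s^2 + 64) + (-2*s + 9).
Solve for Y(s) and write it as one ratio of polynomials.

Y(s) = (-2*s^3 + 9*s^2 - 127*s + 576)/(s^4 - 3*s^3 + 61*s^2 - 192*s - 192)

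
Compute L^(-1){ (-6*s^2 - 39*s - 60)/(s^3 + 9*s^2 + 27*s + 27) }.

Factor the denominator: s^3 + 9*s^2 + 27*s + 27 = (s + 3)^3.
Partial fraction decomposition gives [-6/(s + 3)] + [-3/(s + 3)^2] + [3/(s + 3)^3].
Invert each term: -6/(s + 3) ↔ -6e^(-3t); -3/(s + 3)^2 ↔ -3t·e^(-3t); 3/(s + 3)^3 ↔ (3/2)t^2·e^(-3t).

3*t^2*exp(-3*t)/2 - 3*t*exp(-3*t) - 6*exp(-3*t)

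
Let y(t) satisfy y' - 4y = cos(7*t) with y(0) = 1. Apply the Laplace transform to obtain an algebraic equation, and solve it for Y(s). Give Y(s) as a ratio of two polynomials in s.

Transform both sides with L{·}.
With L{y'} = sY - y(0) = sY - 1: the LHS transforms to (s - 4)Y - (1).
The right side is L{cos(7*t)} = s/(s^2 + 49).
So (s - 4)Y = s/(s^2 + 49) + (1).
Solve for Y(s) and write it as one ratio of polynomials.

Y(s) = (s^2 + s + 49)/(s^3 - 4*s^2 + 49*s - 196)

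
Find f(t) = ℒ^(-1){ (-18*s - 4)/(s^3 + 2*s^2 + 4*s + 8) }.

Factor the denominator: s^3 + 2*s^2 + 4*s + 8 = (s + 2)*(s^2 + 4).
Partial fraction decomposition gives [4/(s + 2)] + [-4*s/(s^2 + 4)] + [-10/(s^2 + 4)].
Invert each term: 4/(s + 2) ↔ 4e^(-2t); -4·s/(s^2 + 4) ↔ -4cos(2t); -5·2/(s^2 + 4) ↔ -5sin(2t).

f(t) = -5*sin(2*t) - 4*cos(2*t) + 4*exp(-2*t)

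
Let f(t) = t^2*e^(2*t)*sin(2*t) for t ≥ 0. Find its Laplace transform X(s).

X(s) = 4*(3*s^2 - 12*s + 8)/(s^2 - 4*s + 8)^3

L{sin(2t)} = 2/(s^2 + 4).
Multiplying by e^(2t) shifts s → s - 2, so L{e^(2*t)*sin(2*t)} = 2/((s - 2)^2 + 4).
Then apply L{t^2·g(t)} = (-1)^2 d^2/ds^2[G(s)] with G(s) = 2/((s - 2)^2 + 4):
differentiating 2 times and applying the sign gives 4*(3*s^2 - 12*s + 8)/(s^2 - 4*s + 8)^3.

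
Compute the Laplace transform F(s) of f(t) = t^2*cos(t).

F(s) = 2*s*(s^2 - 3)/(s^2 + 1)^3

L{cos(t)} = s/(s^2 + 1).
Then apply L{t^2·g(t)} = (-1)^2 d^2/ds^2[G(s)] with G(s) = s/(s^2 + 1):
differentiating 2 times and applying the sign gives 2*s*(s^2 - 3)/(s^2 + 1)^3.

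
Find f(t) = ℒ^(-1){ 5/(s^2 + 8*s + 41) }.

Rewrite the denominator: s^2 + 8*s + 41 = (s + 4)^2 + 25.
The form in (s + 4) signals a first-shifting-theorem factor e^(-4t).
Since L{sin(5t)} = 5/(s^2 + 25), the inverse is e^(-4*t)*sin(5*t).

f(t) = exp(-4*t)*sin(5*t)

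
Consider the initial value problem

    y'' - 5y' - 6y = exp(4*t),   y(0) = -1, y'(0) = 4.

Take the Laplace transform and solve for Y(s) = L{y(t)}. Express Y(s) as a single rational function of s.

Y(s) = (-s^2 + 13*s - 35)/(s^3 - 9*s^2 + 14*s + 24)

Take the Laplace transform of both sides.
The derivative rules (L{y''} = s^2 Y - s·y(0) - y'(0) and L{y'} = sY - y(0), with y(0) = -1, y'(0) = 4) turn the left side into (s^2 - 5*s - 6)Y - (-s + 9).
The right side is L{exp(4*t)} = 1/(s - 4).
So (s^2 - 5*s - 6)Y = 1/(s - 4) + (-s + 9).
Divide through and combine into a single rational function.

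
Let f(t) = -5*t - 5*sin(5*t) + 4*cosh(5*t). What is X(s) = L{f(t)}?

X(s) = 4*s/(s^2 - 25) - 25/(s^2 + 25) - 5/s^2

Apply the Laplace transform termwise.
(-5)·[L{sin(5t)} = 5/(s^2 + 25)]; (-5)·[L{t} = 1!/s^2 = 1/s^2]; (4)·[L{cosh(5t)} = s/(s^2 - 25)].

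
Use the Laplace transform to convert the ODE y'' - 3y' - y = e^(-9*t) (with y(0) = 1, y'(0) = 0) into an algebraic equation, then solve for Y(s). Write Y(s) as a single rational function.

Take the Laplace transform of both sides.
With L{y''} = s^2 Y - s·y(0) - y'(0) and L{y'} = sY - y(0), with y(0) = 1, y'(0) = 0: the LHS transforms to (s^2 - 3*s - 1)Y - (s - 3).
The right side is L{e^(-9*t)} = 1/(s + 9).
So (s^2 - 3*s - 1)Y = 1/(s + 9) + (s - 3).
Divide through and combine into a single rational function.

Y(s) = (s^2 + 6*s - 26)/(s^3 + 6*s^2 - 28*s - 9)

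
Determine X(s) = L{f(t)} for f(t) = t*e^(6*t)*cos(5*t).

L{cos(5t)} = s/(s^2 + 25).
Multiplying by e^(6t) shifts s → s - 6, so L{e^(6*t)*cos(5*t)} = (s - 6)/((s - 6)^2 + 25).
Then apply L{t·g(t)} = -d/ds[G(s)] with G(s) = (s - 6)/((s - 6)^2 + 25):
differentiating 1 time and applying the sign gives (s - 11)*(s - 1)/(s^2 - 12*s + 61)^2.

X(s) = (s - 11)*(s - 1)/(s^2 - 12*s + 61)^2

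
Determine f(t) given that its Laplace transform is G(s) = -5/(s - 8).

Since L{e^(8t)} = 1/(s - 8), the inverse is e^(8*t), scaled by -5.

f(t) = -5*exp(8*t)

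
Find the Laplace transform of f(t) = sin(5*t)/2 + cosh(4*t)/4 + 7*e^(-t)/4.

s/(4*(s^2 - 16)) + 5/(2*(s^2 + 25)) + 7/(4*(s + 1))

The transform is linear, so treat each term independently.
(1/2)·[L{sin(5t)} = 5/(s^2 + 25)]; (7/4)·[L{e^(-t)} = 1/(s + 1)]; (1/4)·[L{cosh(4t)} = s/(s^2 - 16)].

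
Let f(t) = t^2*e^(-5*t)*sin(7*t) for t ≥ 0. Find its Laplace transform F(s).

L{sin(7t)} = 7/(s^2 + 49).
Multiplying by e^(-5t) shifts s → s + 5, so L{e^(-5*t)*sin(7*t)} = 7/((s + 5)^2 + 49).
Then apply L{t^2·g(t)} = (-1)^2 d^2/ds^2[G(s)] with G(s) = 7/((s + 5)^2 + 49):
differentiating 2 times and applying the sign gives 14*(3*s^2 + 30*s + 26)/(s^2 + 10*s + 74)^3.

F(s) = 14*(3*s^2 + 30*s + 26)/(s^2 + 10*s + 74)^3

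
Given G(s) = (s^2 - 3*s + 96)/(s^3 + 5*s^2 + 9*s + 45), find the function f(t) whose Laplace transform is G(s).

Factor the denominator: s^3 + 5*s^2 + 9*s + 45 = (s + 5)*(s^2 + 9).
Partial fraction decomposition gives [4/(s + 5)] + [-3*s/(s^2 + 9)] + [12/(s^2 + 9)].
Invert each term: 4/(s + 5) ↔ 4e^(-5t); -3·s/(s^2 + 9) ↔ -3cos(3t); 4·3/(s^2 + 9) ↔ 4sin(3t).

f(t) = 4*sin(3*t) - 3*cos(3*t) + 4*exp(-5*t)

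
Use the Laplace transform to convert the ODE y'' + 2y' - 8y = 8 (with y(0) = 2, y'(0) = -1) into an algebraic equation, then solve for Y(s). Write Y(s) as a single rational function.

Y(s) = (2*s^2 + 3*s + 8)/(s^3 + 2*s^2 - 8*s)

Laplace-transform each side.
The derivative rules (L{y''} = s^2 Y - s·y(0) - y'(0) and L{y'} = sY - y(0), with y(0) = 2, y'(0) = -1) turn the left side into (s^2 + 2*s - 8)Y - (2*s + 3).
The right side is L{8} = 8/s.
So (s^2 + 2*s - 8)Y = 8/s + (2*s + 3).
Solve for Y(s) and write it as one ratio of polynomials.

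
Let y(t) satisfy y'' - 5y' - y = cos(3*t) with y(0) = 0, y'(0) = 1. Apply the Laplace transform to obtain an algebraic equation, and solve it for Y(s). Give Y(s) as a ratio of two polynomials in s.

Y(s) = (s^2 + s + 9)/(s^4 - 5*s^3 + 8*s^2 - 45*s - 9)

Apply the Laplace transform to the equation.
With L{y''} = s^2 Y - s·y(0) - y'(0) and L{y'} = sY - y(0), with y(0) = 0, y'(0) = 1: the LHS transforms to (s^2 - 5*s - 1)Y - (1).
The right side is L{cos(3*t)} = s/(s^2 + 9).
So (s^2 - 5*s - 1)Y = s/(s^2 + 9) + (1).
Divide through and combine into a single rational function.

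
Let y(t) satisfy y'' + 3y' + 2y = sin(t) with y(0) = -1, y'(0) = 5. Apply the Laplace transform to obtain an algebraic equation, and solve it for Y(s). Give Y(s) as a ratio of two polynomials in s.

Y(s) = (-s^3 + 2*s^2 - s + 3)/(s^4 + 3*s^3 + 3*s^2 + 3*s + 2)

Transform both sides with L{·}.
The derivative rules (L{y''} = s^2 Y - s·y(0) - y'(0) and L{y'} = sY - y(0), with y(0) = -1, y'(0) = 5) turn the left side into (s^2 + 3*s + 2)Y - (-s + 2).
The right side is L{sin(t)} = 1/(s^2 + 1).
So (s^2 + 3*s + 2)Y = 1/(s^2 + 1) + (-s + 2).
Isolate Y and clear denominators.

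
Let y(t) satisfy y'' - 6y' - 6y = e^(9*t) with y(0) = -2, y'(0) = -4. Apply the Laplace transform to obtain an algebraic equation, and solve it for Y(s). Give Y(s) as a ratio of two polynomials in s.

Apply the Laplace transform to the equation.
Using L{y''} = s^2 Y - s·y(0) - y'(0) and L{y'} = sY - y(0), with y(0) = -2, y'(0) = -4, the left side becomes (s^2 - 6*s - 6)Y - (-2*s + 8).
The right side is L{e^(9*t)} = 1/(s - 9).
So (s^2 - 6*s - 6)Y = 1/(s - 9) + (-2*s + 8).
Isolate Y and clear denominators.

Y(s) = (-2*s^2 + 26*s - 71)/(s^3 - 15*s^2 + 48*s + 54)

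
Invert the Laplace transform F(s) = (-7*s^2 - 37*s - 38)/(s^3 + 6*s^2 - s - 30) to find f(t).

f(t) = -4*exp(2*t) - exp(-3*t) - 2*exp(-5*t)

Factor the denominator: s^3 + 6*s^2 - s - 30 = (s - 2)*(s + 3)*(s + 5).
Partial fraction decomposition gives [-2/(s + 5)] + [-1/(s + 3)] + [-4/(s - 2)].
Invert each term: -2/(s + 5) ↔ -2e^(-5t); -1/(s + 3) ↔ -e^(-3t); -4/(s - 2) ↔ -4e^(2t).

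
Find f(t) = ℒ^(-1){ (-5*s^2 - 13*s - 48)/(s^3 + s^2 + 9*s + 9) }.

f(t) = -4*sin(3*t) - cos(3*t) - 4*exp(-t)

Factor the denominator: s^3 + s^2 + 9*s + 9 = (s + 1)*(s^2 + 9).
Partial fraction decomposition gives [-4/(s + 1)] + [-s/(s^2 + 9)] + [-12/(s^2 + 9)].
Invert each term: -4/(s + 1) ↔ -4e^(-t); -1·s/(s^2 + 9) ↔ -cos(3t); -4·3/(s^2 + 9) ↔ -4sin(3t).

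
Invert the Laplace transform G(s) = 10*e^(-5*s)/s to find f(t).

The factor e^(-5s) signals a time shift by c = 5 (second shifting theorem).
L{10} = 10/s, so L^-1{10/s} = 10.
Hence the inverse is u(t - 5) times that function evaluated at t - 5.

f(t) = Heaviside(t - 5)*(10)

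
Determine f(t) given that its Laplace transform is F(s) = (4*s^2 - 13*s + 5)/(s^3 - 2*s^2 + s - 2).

f(t) = -exp(2*t) - 3*sin(t) + 5*cos(t)

Factor the denominator: s^3 - 2*s^2 + s - 2 = (s - 2)*(s^2 + 1).
Partial fraction decomposition gives [-1/(s - 2)] + [5*s/(s^2 + 1)] + [-3/(s^2 + 1)].
Invert each term: -1/(s - 2) ↔ -e^(2t); 5·s/(s^2 + 1) ↔ 5cos(t); -3·1/(s^2 + 1) ↔ -3sin(t).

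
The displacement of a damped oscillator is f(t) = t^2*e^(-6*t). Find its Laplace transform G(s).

L{e^(-6t)} = 1/(s + 6).
Then apply L{t^2·g(t)} = (-1)^2 d^2/ds^2[H(s)] with H(s) = 1/(s + 6):
differentiating 2 times and applying the sign gives 2/(s + 6)^3.

G(s) = 2/(s + 6)^3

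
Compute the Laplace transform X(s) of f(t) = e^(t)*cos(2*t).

L{cos(2t)} = s/(s^2 + 4).
By the first shifting theorem, multiplying by e^(t) replaces s with s - 1.

X(s) = (s - 1)/((s - 1)^2 + 4)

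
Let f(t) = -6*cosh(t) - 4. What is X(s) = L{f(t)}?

X(s) = -6*s/(s^2 - 1) - 4/s

By linearity of the Laplace transform, transform each term separately.
L{-4} = -4/s; (-6)·[L{cosh(t)} = s/(s^2 - 1)].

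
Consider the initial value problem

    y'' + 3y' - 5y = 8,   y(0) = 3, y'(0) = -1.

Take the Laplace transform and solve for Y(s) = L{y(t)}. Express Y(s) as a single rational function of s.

Y(s) = (3*s^2 + 8*s + 8)/(s^3 + 3*s^2 - 5*s)

Apply the Laplace transform to the equation.
With L{y''} = s^2 Y - s·y(0) - y'(0) and L{y'} = sY - y(0), with y(0) = 3, y'(0) = -1: the LHS transforms to (s^2 + 3*s - 5)Y - (3*s + 8).
The right side is L{8} = 8/s.
So (s^2 + 3*s - 5)Y = 8/s + (3*s + 8).
Solve for Y(s) and write it as one ratio of polynomials.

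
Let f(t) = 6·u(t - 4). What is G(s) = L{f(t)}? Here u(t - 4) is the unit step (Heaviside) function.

G(s) = 6*exp(-4*s)/s

By the second shifting theorem, L{u(t - c)·g(t - c)} = e^(-cs)·H(s) with c = 4 and H(s) = L{g(t)}.
L{6} = 6/s.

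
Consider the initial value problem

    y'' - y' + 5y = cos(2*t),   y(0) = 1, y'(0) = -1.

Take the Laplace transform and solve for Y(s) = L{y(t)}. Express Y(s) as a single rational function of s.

Transform both sides with L{·}.
Using L{y''} = s^2 Y - s·y(0) - y'(0) and L{y'} = sY - y(0), with y(0) = 1, y'(0) = -1, the left side becomes (s^2 - s + 5)Y - (s - 2).
The right side is L{cos(2*t)} = s/(s^2 + 4).
So (s^2 - s + 5)Y = s/(s^2 + 4) + (s - 2).
Divide through and combine into a single rational function.

Y(s) = (s^3 - 2*s^2 + 5*s - 8)/(s^4 - s^3 + 9*s^2 - 4*s + 20)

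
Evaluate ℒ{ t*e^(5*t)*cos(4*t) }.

(s - 9)*(s - 1)/(s^2 - 10*s + 41)^2

L{cos(4t)} = s/(s^2 + 16).
Multiplying by e^(5t) shifts s → s - 5, so L{e^(5*t)*cos(4*t)} = (s - 5)/((s - 5)^2 + 16).
Then apply L{t·g(t)} = -d/ds[G(s)] with G(s) = (s - 5)/((s - 5)^2 + 16):
differentiating 1 time and applying the sign gives (s - 9)*(s - 1)/(s^2 - 10*s + 41)^2.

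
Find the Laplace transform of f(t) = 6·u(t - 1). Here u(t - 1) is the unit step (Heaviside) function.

6*exp(-s)/s

By the second shifting theorem, L{u(t - c)·g(t - c)} = e^(-cs)·H(s) with c = 1 and H(s) = L{g(t)}.
L{6} = 6/s.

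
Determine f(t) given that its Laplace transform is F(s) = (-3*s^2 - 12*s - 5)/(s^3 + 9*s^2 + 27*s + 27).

f(t) = 2*t^2*exp(-3*t) + 6*t*exp(-3*t) - 3*exp(-3*t)

Factor the denominator: s^3 + 9*s^2 + 27*s + 27 = (s + 3)^3.
Partial fraction decomposition gives [-3/(s + 3)] + [6/(s + 3)^2] + [4/(s + 3)^3].
Invert each term: -3/(s + 3) ↔ -3e^(-3t); 6/(s + 3)^2 ↔ 6t·e^(-3t); 4/(s + 3)^3 ↔ (2)t^2·e^(-3t).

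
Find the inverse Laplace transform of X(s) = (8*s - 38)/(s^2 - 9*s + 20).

Factor the denominator: s^2 - 9*s + 20 = (s - 5)*(s - 4).
Partial fraction decomposition gives [6/(s - 4)] + [2/(s - 5)].
Invert each term: 6/(s - 4) ↔ 6e^(4t); 2/(s - 5) ↔ 2e^(5t).

2*exp(5*t) + 6*exp(4*t)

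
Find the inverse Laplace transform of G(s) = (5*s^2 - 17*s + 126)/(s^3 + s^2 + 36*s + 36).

Factor the denominator: s^3 + s^2 + 36*s + 36 = (s + 1)*(s^2 + 36).
Partial fraction decomposition gives [4/(s + 1)] + [s/(s^2 + 36)] + [-18/(s^2 + 36)].
Invert each term: 4/(s + 1) ↔ 4e^(-t); 1·s/(s^2 + 36) ↔ cos(6t); -3·6/(s^2 + 36) ↔ -3sin(6t).

-3*sin(6*t) + cos(6*t) + 4*exp(-t)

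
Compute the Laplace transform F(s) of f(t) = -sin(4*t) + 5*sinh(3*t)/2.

F(s) = -4/(s^2 + 16) + 15/(2*(s^2 - 9))

The transform is linear, so treat each term independently.
(-1)·[L{sin(4t)} = 4/(s^2 + 16)]; (5/2)·[L{sinh(3t)} = 3/(s^2 - 9)].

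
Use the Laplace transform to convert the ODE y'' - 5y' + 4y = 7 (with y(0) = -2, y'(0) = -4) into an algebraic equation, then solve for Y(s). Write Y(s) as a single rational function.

Y(s) = (-2*s^2 + 6*s + 7)/(s^3 - 5*s^2 + 4*s)

Transform both sides with L{·}.
Using L{y''} = s^2 Y - s·y(0) - y'(0) and L{y'} = sY - y(0), with y(0) = -2, y'(0) = -4, the left side becomes (s^2 - 5*s + 4)Y - (-2*s + 6).
The right side is L{7} = 7/s.
So (s^2 - 5*s + 4)Y = 7/s + (-2*s + 6).
Isolate Y and clear denominators.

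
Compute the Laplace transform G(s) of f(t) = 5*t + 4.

Apply the Laplace transform termwise.
(5)·[L{t} = 1!/s^2 = 1/s^2]; L{4} = 4/s.

G(s) = 4/s + 5/s^2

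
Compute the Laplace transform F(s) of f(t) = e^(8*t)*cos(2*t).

F(s) = (s - 8)/((s - 8)^2 + 4)

L{cos(2t)} = s/(s^2 + 4).
By the first shifting theorem, multiplying by e^(8t) replaces s with s - 8.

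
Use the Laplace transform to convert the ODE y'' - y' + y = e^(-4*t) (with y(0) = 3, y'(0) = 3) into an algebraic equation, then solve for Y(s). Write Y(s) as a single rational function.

Transform both sides with L{·}.
With L{y''} = s^2 Y - s·y(0) - y'(0) and L{y'} = sY - y(0), with y(0) = 3, y'(0) = 3: the LHS transforms to (s^2 - s + 1)Y - (3*s).
The right side is L{e^(-4*t)} = 1/(s + 4).
So (s^2 - s + 1)Y = 1/(s + 4) + (3*s).
Isolate Y and clear denominators.

Y(s) = (3*s^2 + 12*s + 1)/(s^3 + 3*s^2 - 3*s + 4)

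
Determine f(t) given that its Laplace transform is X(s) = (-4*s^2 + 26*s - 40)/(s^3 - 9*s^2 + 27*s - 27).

Factor the denominator: s^3 - 9*s^2 + 27*s - 27 = (s - 3)^3.
Partial fraction decomposition gives [-4/(s - 3)] + [2/(s - 3)^2] + [2/(s - 3)^3].
Invert each term: -4/(s - 3) ↔ -4e^(3t); 2/(s - 3)^2 ↔ 2t·e^(3t); 2/(s - 3)^3 ↔ (1)t^2·e^(3t).

f(t) = t^2*exp(3*t) + 2*t*exp(3*t) - 4*exp(3*t)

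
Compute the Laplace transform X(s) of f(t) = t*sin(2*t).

X(s) = 4*s/(s^2 + 4)^2

L{sin(2t)} = 2/(s^2 + 4).
Then apply L{t·g(t)} = -d/ds[G(s)] with G(s) = 2/(s^2 + 4):
differentiating 1 time and applying the sign gives 4*s/(s^2 + 4)^2.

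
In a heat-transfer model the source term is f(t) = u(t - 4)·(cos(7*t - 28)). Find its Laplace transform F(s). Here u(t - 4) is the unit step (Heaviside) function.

F(s) = s*exp(-4*s)/(s^2 + 49)

By the second shifting theorem, L{u(t - c)·g(t - c)} = e^(-cs)·G(s) with c = 4 and G(s) = L{g(t)}.
L{cos(7t)} = s/(s^2 + 49).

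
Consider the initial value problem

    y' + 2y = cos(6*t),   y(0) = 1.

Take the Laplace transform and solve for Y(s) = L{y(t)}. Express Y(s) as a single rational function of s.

Y(s) = (s^2 + s + 36)/(s^3 + 2*s^2 + 36*s + 72)

Apply the Laplace transform to the equation.
With L{y'} = sY - y(0) = sY - 1: the LHS transforms to (s + 2)Y - (1).
The right side is L{cos(6*t)} = s/(s^2 + 36).
So (s + 2)Y = s/(s^2 + 36) + (1).
Solve for Y(s) and write it as one ratio of polynomials.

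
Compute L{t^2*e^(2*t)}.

2/(s - 2)^3

L{t^2} = 2!/s^3 = 2/s^3.
By the first shifting theorem, multiplying by e^(2t) replaces s with s - 2.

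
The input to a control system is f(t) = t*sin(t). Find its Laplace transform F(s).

L{sin(t)} = 1/(s^2 + 1).
Then apply L{t·g(t)} = -d/ds[G(s)] with G(s) = 1/(s^2 + 1):
differentiating 1 time and applying the sign gives 2*s/(s^2 + 1)^2.

F(s) = 2*s/(s^2 + 1)^2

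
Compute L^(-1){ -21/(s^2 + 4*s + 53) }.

Rewrite the denominator: s^2 + 4*s + 53 = (s + 2)^2 + 49.
The form in (s + 2) signals a first-shifting-theorem factor e^(-2t).
Since L{sin(7t)} = 7/(s^2 + 49), the inverse is exp(-2*t)*sin(7*t), scaled by -3.

-3*exp(-2*t)*sin(7*t)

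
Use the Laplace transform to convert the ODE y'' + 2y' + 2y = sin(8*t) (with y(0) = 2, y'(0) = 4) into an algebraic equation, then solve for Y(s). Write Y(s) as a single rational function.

Y(s) = (2*s^3 + 8*s^2 + 128*s + 520)/(s^4 + 2*s^3 + 66*s^2 + 128*s + 128)

Apply the Laplace transform to the equation.
With L{y''} = s^2 Y - s·y(0) - y'(0) and L{y'} = sY - y(0), with y(0) = 2, y'(0) = 4: the LHS transforms to (s^2 + 2*s + 2)Y - (2*s + 8).
The right side is L{sin(8*t)} = 8/(s^2 + 64).
So (s^2 + 2*s + 2)Y = 8/(s^2 + 64) + (2*s + 8).
Isolate Y and clear denominators.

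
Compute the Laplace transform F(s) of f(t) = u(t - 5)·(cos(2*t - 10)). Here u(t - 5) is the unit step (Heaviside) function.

By the second shifting theorem, L{u(t - c)·g(t - c)} = e^(-cs)·G(s) with c = 5 and G(s) = L{g(t)}.
L{cos(2t)} = s/(s^2 + 4).

F(s) = s*exp(-5*s)/(s^2 + 4)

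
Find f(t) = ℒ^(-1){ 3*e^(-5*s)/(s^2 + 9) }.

f(t) = Heaviside(t - 5)*(sin(3*t - 15))

The factor e^(-5s) signals a time shift by c = 5 (second shifting theorem).
L{sin(3t)} = 3/(s^2 + 9), so L^-1{3/(s^2 + 9)} = sin(3*t).
Hence the inverse is u(t - 5) times that function evaluated at t - 5.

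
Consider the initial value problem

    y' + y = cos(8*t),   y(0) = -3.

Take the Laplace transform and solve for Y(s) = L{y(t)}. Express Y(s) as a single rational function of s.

Laplace-transform each side.
With L{y'} = sY - y(0) = sY - (-3): the LHS transforms to (s + 1)Y - (-3).
The right side is L{cos(8*t)} = s/(s^2 + 64).
So (s + 1)Y = s/(s^2 + 64) + (-3).
Divide through and combine into a single rational function.

Y(s) = (-3*s^2 + s - 192)/(s^3 + s^2 + 64*s + 64)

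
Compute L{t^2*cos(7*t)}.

2*s*(s^2 - 147)/(s^2 + 49)^3

L{cos(7t)} = s/(s^2 + 49).
Then apply L{t^2·g(t)} = (-1)^2 d^2/ds^2[G(s)] with G(s) = s/(s^2 + 49):
differentiating 2 times and applying the sign gives 2*s*(s^2 - 147)/(s^2 + 49)^3.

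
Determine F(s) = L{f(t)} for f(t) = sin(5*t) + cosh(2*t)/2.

F(s) = s/(2*(s^2 - 4)) + 5/(s^2 + 25)

By linearity of the Laplace transform, transform each term separately.
L{sin(5t)} = 5/(s^2 + 25); (1/2)·[L{cosh(2t)} = s/(s^2 - 4)].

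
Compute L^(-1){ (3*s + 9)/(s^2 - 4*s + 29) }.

Complete the square in the denominator: s^2 - 4*s + 29 = (s - 2)^2 + 5^2.
Split the numerator to match: 3*s + 9 = 3·(s - 2) + 3·5.
Invert each term: 3·(s - 2)/((s - 2)^2 + 25) ↔ 3e^(2t)cos(5t); 3·5/((s - 2)^2 + 25) ↔ 3e^(2t)sin(5t).

3*exp(2*t)*sin(5*t) + 3*exp(2*t)*cos(5*t)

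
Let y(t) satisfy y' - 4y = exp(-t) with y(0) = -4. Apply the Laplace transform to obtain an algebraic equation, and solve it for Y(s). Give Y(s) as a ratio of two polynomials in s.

Y(s) = (-4*s - 3)/(s^2 - 3*s - 4)

Take the Laplace transform of both sides.
The derivative rules (L{y'} = sY - y(0) = sY - (-4)) turn the left side into (s - 4)Y - (-4).
The right side is L{exp(-t)} = 1/(s + 1).
So (s - 4)Y = 1/(s + 1) + (-4).
Solve for Y(s) and write it as one ratio of polynomials.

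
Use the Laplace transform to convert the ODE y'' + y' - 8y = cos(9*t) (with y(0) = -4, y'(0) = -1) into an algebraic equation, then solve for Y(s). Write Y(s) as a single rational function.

Laplace-transform each side.
Using L{y''} = s^2 Y - s·y(0) - y'(0) and L{y'} = sY - y(0), with y(0) = -4, y'(0) = -1, the left side becomes (s^2 + s - 8)Y - (-4*s - 5).
The right side is L{cos(9*t)} = s/(s^2 + 81).
So (s^2 + s - 8)Y = s/(s^2 + 81) + (-4*s - 5).
Solve for Y(s) and write it as one ratio of polynomials.

Y(s) = (-4*s^3 - 5*s^2 - 323*s - 405)/(s^4 + s^3 + 73*s^2 + 81*s - 648)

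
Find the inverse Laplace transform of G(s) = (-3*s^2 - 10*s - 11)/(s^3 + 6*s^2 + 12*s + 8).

-3*t^2*exp(-2*t)/2 + 2*t*exp(-2*t) - 3*exp(-2*t)

Factor the denominator: s^3 + 6*s^2 + 12*s + 8 = (s + 2)^3.
Partial fraction decomposition gives [-3/(s + 2)] + [2/(s + 2)^2] + [-3/(s + 2)^3].
Invert each term: -3/(s + 2) ↔ -3e^(-2t); 2/(s + 2)^2 ↔ 2t·e^(-2t); -3/(s + 2)^3 ↔ (-3/2)t^2·e^(-2t).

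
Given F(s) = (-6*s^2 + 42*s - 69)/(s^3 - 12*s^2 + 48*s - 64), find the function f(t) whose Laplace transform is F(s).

Factor the denominator: s^3 - 12*s^2 + 48*s - 64 = (s - 4)^3.
Partial fraction decomposition gives [-6/(s - 4)] + [-6/(s - 4)^2] + [3/(s - 4)^3].
Invert each term: -6/(s - 4) ↔ -6e^(4t); -6/(s - 4)^2 ↔ -6t·e^(4t); 3/(s - 4)^3 ↔ (3/2)t^2·e^(4t).

f(t) = 3*t^2*exp(4*t)/2 - 6*t*exp(4*t) - 6*exp(4*t)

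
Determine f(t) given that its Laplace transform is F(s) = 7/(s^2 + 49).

Since L{sin(7t)} = 7/(s^2 + 49), the inverse is sin(7*t).

f(t) = sin(7*t)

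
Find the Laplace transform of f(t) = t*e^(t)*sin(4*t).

8*(s - 1)/(s^2 - 2*s + 17)^2

L{sin(4t)} = 4/(s^2 + 16).
Multiplying by e^(t) shifts s → s - 1, so L{e^(t)*sin(4*t)} = 4/((s - 1)^2 + 16).
Then apply L{t·g(t)} = -d/ds[G(s)] with G(s) = 4/((s - 1)^2 + 16):
differentiating 1 time and applying the sign gives 8*(s - 1)/(s^2 - 2*s + 17)^2.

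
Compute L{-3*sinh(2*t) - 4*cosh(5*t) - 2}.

-4*s/(s^2 - 25) - 6/(s^2 - 4) - 2/s

By linearity of the Laplace transform, transform each term separately.
(-3)·[L{sinh(2t)} = 2/(s^2 - 4)]; (-4)·[L{cosh(5t)} = s/(s^2 - 25)]; L{-2} = -2/s.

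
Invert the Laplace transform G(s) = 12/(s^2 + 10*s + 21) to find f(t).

Rewrite the denominator: s^2 + 10*s + 21 = (s + 5)^2 - 4.
The form in (s + 5) signals a first-shifting-theorem factor e^(-5t).
Since L{sinh(2t)} = 2/(s^2 - 4), the inverse is e^(-5*t)*sinh(2*t), scaled by 6.

f(t) = 6*exp(-5*t)*sinh(2*t)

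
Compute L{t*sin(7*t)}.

14*s/(s^2 + 49)^2

L{sin(7t)} = 7/(s^2 + 49).
Then apply L{t·g(t)} = -d/ds[H(s)] with H(s) = 7/(s^2 + 49):
differentiating 1 time and applying the sign gives 14*s/(s^2 + 49)^2.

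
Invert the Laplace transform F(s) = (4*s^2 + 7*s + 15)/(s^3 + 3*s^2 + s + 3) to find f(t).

Factor the denominator: s^3 + 3*s^2 + s + 3 = (s + 3)*(s^2 + 1).
Partial fraction decomposition gives [3/(s + 3)] + [s/(s^2 + 1)] + [4/(s^2 + 1)].
Invert each term: 3/(s + 3) ↔ 3e^(-3t); 1·s/(s^2 + 1) ↔ cos(t); 4·1/(s^2 + 1) ↔ 4sin(t).

f(t) = 4*sin(t) + cos(t) + 3*exp(-3*t)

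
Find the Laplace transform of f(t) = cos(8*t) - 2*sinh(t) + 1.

Apply the Laplace transform termwise.
L{1} = 1/s; L{cos(8t)} = s/(s^2 + 64); (-2)·[L{sinh(t)} = 1/(s^2 - 1)].

s/(s^2 + 64) - 2/(s^2 - 1) + 1/s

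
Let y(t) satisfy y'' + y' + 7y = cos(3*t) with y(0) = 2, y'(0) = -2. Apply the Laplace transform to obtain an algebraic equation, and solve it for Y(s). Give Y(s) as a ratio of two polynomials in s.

Y(s) = (2*s^3 + 19*s)/(s^4 + s^3 + 16*s^2 + 9*s + 63)

Transform both sides with L{·}.
With L{y''} = s^2 Y - s·y(0) - y'(0) and L{y'} = sY - y(0), with y(0) = 2, y'(0) = -2: the LHS transforms to (s^2 + s + 7)Y - (2*s).
The right side is L{cos(3*t)} = s/(s^2 + 9).
So (s^2 + s + 7)Y = s/(s^2 + 9) + (2*s).
Divide through and combine into a single rational function.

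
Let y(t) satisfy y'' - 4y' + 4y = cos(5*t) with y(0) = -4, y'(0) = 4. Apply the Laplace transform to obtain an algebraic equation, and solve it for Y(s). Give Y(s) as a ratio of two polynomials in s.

Y(s) = (-4*s^3 + 20*s^2 - 99*s + 500)/(s^4 - 4*s^3 + 29*s^2 - 100*s + 100)

Laplace-transform each side.
With L{y''} = s^2 Y - s·y(0) - y'(0) and L{y'} = sY - y(0), with y(0) = -4, y'(0) = 4: the LHS transforms to (s^2 - 4*s + 4)Y - (-4*s + 20).
The right side is L{cos(5*t)} = s/(s^2 + 25).
So (s^2 - 4*s + 4)Y = s/(s^2 + 25) + (-4*s + 20).
Solve for Y(s) and write it as one ratio of polynomials.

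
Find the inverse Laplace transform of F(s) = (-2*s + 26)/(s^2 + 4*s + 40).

Complete the square in the denominator: s^2 + 4*s + 40 = (s + 2)^2 + 6^2.
Split the numerator to match: -2*s + 26 = -2·(s + 2) + 5·6.
Invert each term: -2·(s + 2)/((s + 2)^2 + 36) ↔ -2e^(-2t)cos(6t); 5·6/((s + 2)^2 + 36) ↔ 5e^(-2t)sin(6t).

5*exp(-2*t)*sin(6*t) - 2*exp(-2*t)*cos(6*t)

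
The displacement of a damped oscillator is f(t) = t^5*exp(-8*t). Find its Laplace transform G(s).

G(s) = 120/(s + 8)^6

L{t^5} = 5!/s^6 = 120/s^6.
By the first shifting theorem, multiplying by e^(-8t) replaces s with s + 8.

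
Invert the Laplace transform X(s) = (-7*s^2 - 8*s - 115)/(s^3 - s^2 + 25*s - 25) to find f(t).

f(t) = -5*exp(t) - 2*sin(5*t) - 2*cos(5*t)

Factor the denominator: s^3 - s^2 + 25*s - 25 = (s - 1)*(s^2 + 25).
Partial fraction decomposition gives [-5/(s - 1)] + [-2*s/(s^2 + 25)] + [-10/(s^2 + 25)].
Invert each term: -5/(s - 1) ↔ -5e^(t); -2·s/(s^2 + 25) ↔ -2cos(5t); -2·5/(s^2 + 25) ↔ -2sin(5t).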